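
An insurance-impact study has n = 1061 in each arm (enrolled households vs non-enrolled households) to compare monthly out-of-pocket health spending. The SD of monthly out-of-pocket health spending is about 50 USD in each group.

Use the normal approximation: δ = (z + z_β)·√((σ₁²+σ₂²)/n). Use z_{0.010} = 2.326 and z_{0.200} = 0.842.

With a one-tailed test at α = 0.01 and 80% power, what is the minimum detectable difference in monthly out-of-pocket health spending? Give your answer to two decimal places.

δ = (z_α + z_β) · √((σ₁²+σ₂²)/n)
  = (2.326 + 0.842) · √(5000/1061)
  = 3.168 · √4.7125
  = 3.168 · 2.1708
  = 6.8772

Minimum detectable difference ≈ 6.88 USD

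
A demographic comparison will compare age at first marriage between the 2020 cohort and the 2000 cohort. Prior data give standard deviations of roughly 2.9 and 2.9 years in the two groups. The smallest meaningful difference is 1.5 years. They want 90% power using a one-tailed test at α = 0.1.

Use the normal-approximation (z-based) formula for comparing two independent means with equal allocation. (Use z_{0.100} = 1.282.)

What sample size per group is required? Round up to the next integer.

n = 50 per group

n = (z_α + z_β)² · (σ₁² + σ₂²) / δ²
  = (1.282 + 1.282)² · (2.9² + 2.9² = 16.82) / 1.5²
  = 6.5741 · 16.82 / 2.25
  = 49.15
Round up → n = 50 per group.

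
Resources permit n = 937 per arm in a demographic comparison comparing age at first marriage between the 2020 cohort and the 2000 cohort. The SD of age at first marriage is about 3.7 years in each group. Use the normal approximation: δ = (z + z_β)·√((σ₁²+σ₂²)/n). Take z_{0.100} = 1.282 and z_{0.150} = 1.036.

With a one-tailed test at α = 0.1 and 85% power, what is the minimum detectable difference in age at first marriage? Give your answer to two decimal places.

Minimum detectable difference ≈ 0.40 years

δ = (z_α + z_β) · √((σ₁²+σ₂²)/n)
  = (1.282 + 1.036) · √(27.38/937)
  = 2.318 · √0.02922
  = 2.318 · 0.1709
  = 0.3962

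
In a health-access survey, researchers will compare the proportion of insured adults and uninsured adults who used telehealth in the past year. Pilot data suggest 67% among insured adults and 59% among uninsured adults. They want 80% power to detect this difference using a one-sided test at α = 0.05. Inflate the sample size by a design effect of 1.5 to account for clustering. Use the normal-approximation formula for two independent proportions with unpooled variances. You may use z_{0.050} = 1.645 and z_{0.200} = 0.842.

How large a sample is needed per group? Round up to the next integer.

n = 672 per group

n = (z_α + z_β)² · [p₁(1−p₁) + p₂(1−p₂)] / (p₁ − p₂)²
  = (1.645 + 0.842)² · (0.67·0.33 + 0.59·0.41) / (0.08)²
  = (2.487)² · (0.2211 + 0.2419) / 0.0064
  = 6.1852 · 0.4630 / 0.0064
  = 447.46
Design effect: 1.5 × 447.46 = 671.19.
Round up → n = 672 per group.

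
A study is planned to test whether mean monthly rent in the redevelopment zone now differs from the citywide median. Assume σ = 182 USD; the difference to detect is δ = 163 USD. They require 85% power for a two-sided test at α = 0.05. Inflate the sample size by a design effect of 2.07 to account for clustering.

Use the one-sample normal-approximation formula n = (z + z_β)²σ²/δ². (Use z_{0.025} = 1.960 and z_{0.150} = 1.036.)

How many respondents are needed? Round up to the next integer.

n = (z_{α/2} + z_β)² · σ² / δ²
  = (1.960 + 1.036)² · 182² / 163²
  = 8.9760 · 33124 / 26569
  = 11.19
Design effect: 2.07 × 11.19 = 23.16.
Round up → n = 24.

n = 24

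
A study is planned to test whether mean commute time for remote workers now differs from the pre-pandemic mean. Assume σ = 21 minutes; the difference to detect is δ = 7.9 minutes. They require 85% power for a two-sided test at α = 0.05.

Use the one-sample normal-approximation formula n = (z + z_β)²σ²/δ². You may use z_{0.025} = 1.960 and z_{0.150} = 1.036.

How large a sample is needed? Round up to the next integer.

n = 64

n = (z_{α/2} + z_β)² · σ² / δ²
  = (1.960 + 1.036)² · 21² / 7.9²
  = 8.9760 · 441 / 62.41
  = 63.43
Round up → n = 64.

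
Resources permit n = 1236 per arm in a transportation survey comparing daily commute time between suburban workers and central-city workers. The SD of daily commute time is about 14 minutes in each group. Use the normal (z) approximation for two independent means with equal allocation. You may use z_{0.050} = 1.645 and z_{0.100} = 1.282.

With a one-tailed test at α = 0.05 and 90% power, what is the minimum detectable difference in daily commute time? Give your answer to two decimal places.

Minimum detectable difference ≈ 1.65 minutes

δ = (z_α + z_β) · √((σ₁²+σ₂²)/n)
  = (1.645 + 1.282) · √(392/1236)
  = 2.927 · √0.31715
  = 2.927 · 0.5632
  = 1.6484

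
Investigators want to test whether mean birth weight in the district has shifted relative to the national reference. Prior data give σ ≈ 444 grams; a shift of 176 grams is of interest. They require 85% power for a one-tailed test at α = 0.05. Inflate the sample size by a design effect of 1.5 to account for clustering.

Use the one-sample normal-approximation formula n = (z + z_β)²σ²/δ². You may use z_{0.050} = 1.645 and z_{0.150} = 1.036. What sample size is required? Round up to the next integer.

n = (z_α + z_β)² · σ² / δ²
  = (1.645 + 1.036)² · 444² / 176²
  = 7.1878 · 197136 / 30976
  = 45.74
Design effect: 1.5 × 45.74 = 68.62.
Round up → n = 69.

n = 69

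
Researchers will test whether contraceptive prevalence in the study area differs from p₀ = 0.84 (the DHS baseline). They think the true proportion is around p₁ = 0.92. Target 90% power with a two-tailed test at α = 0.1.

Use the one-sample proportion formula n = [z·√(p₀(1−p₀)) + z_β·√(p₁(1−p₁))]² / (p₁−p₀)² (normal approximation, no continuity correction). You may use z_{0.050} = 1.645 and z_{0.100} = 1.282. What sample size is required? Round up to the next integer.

n = 142

n = [z_{α/2}·√(p₀q₀) + z_β·√(p₁q₁)]² / (p₁ − p₀)²
  = [1.645·√(0.84·0.16) + 1.282·√(0.92·0.08)]² / (0.08)²
  = [1.645·0.3666 + 1.282·0.2713]² / 0.0064
  = [0.9509]² / 0.0064
  = 141.27
Round up → n = 142.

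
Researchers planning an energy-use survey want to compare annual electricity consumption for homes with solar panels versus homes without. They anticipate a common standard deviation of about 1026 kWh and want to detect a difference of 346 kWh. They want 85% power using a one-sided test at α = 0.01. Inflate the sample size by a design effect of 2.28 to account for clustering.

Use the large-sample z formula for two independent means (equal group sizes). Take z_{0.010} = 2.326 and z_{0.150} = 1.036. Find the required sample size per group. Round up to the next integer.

n = 454 per group

n = (z_α + z_β)² · (σ₁² + σ₂²) / δ²
  = (2.326 + 1.036)² · (2·1026² = 2105352) / 346²
  = 11.3030 · 2105352 / 119716
  = 198.78
Design effect: 2.28 × 198.78 = 453.21.
Round up → n = 454 per group.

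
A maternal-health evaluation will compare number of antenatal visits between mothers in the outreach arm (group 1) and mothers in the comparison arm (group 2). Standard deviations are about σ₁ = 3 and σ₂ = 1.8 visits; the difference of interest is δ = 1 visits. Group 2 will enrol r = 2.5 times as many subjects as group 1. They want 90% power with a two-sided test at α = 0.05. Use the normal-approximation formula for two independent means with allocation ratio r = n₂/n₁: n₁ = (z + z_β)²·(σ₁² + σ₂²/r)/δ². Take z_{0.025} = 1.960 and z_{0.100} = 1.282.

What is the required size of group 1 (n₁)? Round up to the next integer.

n₁ = 109

n₁ = (z_{α/2} + z_β)² · (σ₁² + σ₂²/r) / δ²
   = (1.960 + 1.282)² · (3² + 1.8²/2.5) / 1²
   = 10.5106 · (9 + 1.296) / 1
   = 10.5106 · 10.296 / 1
   = 108.22
Round up → n₁ = 109; n₂ = r·n₁ = 2.5 × 109 = 273.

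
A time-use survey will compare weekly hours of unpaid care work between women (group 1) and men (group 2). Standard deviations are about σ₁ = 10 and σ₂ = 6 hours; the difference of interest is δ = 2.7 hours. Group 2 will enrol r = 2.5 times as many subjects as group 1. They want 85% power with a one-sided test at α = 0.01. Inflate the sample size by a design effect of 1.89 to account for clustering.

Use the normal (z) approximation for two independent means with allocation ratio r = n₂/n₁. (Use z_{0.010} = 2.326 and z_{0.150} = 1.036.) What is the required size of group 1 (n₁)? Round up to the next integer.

n₁ = 336

n₁ = (z_α + z_β)² · (σ₁² + σ₂²/r) / δ²
   = (2.326 + 1.036)² · (10² + 6²/2.5) / 2.7²
   = 11.3030 · (100 + 14.4) / 7.29
   = 11.3030 · 114.4 / 7.29
   = 177.38
Design effect: 1.89 × 177.38 = 335.24.
Round up → n₁ = 336; n₂ = r·n₁ = 2.5 × 336 = 840.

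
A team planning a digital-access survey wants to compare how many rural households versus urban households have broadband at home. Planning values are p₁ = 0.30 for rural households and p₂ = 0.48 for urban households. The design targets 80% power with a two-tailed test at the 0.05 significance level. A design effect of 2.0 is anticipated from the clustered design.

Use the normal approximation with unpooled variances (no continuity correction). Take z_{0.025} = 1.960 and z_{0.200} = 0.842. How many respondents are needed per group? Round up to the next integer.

n = 223 per group

n = (z_{α/2} + z_β)² · [p₁(1−p₁) + p₂(1−p₂)] / (p₁ − p₂)²
  = (1.960 + 0.842)² · (0.30·0.70 + 0.48·0.52) / (-0.18)²
  = (2.802)² · (0.2100 + 0.2496) / 0.0324
  = 7.8512 · 0.4596 / 0.0324
  = 111.37
Design effect: 2.0 × 111.37 = 222.74.
Round up → n = 223 per group.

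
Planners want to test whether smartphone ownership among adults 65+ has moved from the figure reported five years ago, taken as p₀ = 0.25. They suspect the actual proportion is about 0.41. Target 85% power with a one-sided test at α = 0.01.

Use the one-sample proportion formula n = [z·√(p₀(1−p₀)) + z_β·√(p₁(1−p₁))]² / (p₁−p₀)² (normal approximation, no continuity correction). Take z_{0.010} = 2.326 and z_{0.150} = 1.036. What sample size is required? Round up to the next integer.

n = [z_α·√(p₀q₀) + z_β·√(p₁q₁)]² / (p₁ − p₀)²
  = [2.326·√(0.25·0.75) + 1.036·√(0.41·0.59)]² / (0.16)²
  = [2.326·0.4330 + 1.036·0.4918]² / 0.0256
  = [1.5167]² / 0.0256
  = 89.86
Round up → n = 90.

n = 90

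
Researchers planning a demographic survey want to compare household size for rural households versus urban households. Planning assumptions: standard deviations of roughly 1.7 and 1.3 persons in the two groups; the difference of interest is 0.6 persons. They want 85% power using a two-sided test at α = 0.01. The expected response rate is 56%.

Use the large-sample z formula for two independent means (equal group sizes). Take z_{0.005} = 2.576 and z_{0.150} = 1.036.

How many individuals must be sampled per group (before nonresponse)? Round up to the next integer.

n = (z_{α/2} + z_β)² · (σ₁² + σ₂²) / δ²
  = (2.576 + 1.036)² · (1.7² + 1.3² = 4.58) / 0.6²
  = 13.0465 · 4.58 / 0.36
  = 165.98
Adjust for 56% response: 165.98 / 0.56 = 296.39.
Round up → n = 297 per group.

n = 297 per group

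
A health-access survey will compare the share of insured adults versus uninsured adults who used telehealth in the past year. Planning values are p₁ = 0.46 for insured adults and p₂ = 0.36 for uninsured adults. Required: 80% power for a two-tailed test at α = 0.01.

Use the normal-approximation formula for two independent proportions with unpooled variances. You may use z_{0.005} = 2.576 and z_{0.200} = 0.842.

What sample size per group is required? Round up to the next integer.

n = 560 per group

n = (z_{α/2} + z_β)² · [p₁(1−p₁) + p₂(1−p₂)] / (p₁ − p₂)²
  = (2.576 + 0.842)² · (0.46·0.54 + 0.36·0.64) / (0.10)²
  = (3.418)² · (0.2484 + 0.2304) / 0.0100
  = 11.6827 · 0.4788 / 0.0100
  = 559.37
Round up → n = 560 per group.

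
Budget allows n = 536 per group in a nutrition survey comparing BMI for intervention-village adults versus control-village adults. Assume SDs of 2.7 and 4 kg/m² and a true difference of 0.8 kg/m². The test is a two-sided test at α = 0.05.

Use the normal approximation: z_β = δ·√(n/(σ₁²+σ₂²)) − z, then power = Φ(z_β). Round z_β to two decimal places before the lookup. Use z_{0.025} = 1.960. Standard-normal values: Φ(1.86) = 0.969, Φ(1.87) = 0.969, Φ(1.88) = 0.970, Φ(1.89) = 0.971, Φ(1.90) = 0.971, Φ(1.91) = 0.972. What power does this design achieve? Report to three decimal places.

Power ≈ 0.970

z_β = δ·√(n/(σ₁²+σ₂²)) − z_{α/2}
    = 0.8 · √(536/23.29) − 1.960
    = 0.8 · 4.79731 − 1.960
    = 3.8378 − 1.960 = 1.8778 → 1.88
Power = Φ(1.88) = 0.970.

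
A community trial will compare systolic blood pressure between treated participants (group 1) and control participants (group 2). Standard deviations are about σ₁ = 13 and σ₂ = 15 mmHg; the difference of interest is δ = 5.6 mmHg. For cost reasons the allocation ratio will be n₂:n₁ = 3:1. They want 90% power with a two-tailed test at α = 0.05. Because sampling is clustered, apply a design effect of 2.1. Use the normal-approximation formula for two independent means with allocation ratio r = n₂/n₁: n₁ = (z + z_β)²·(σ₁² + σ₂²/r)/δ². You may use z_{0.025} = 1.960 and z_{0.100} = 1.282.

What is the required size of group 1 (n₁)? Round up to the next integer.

n₁ = 172

n₁ = (z_{α/2} + z_β)² · (σ₁² + σ₂²/r) / δ²
   = (1.960 + 1.282)² · (13² + 15²/3) / 5.6²
   = 10.5106 · (169 + 75) / 31.36
   = 10.5106 · 244 / 31.36
   = 81.78
Design effect: 2.1 × 81.78 = 171.74.
Round up → n₁ = 172; n₂ = r·n₁ = 3 × 172 = 516.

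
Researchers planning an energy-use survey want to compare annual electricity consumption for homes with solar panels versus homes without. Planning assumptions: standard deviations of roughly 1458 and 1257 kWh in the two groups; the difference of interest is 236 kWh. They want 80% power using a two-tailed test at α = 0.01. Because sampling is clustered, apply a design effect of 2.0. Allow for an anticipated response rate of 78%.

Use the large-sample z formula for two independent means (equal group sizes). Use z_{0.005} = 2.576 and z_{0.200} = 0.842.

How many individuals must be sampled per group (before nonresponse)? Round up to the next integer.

n = (z_{α/2} + z_β)² · (σ₁² + σ₂²) / δ²
  = (2.576 + 0.842)² · (1458² + 1257² = 3705813) / 236²
  = 11.6827 · 3705813 / 55696
  = 777.33
Design effect: 2.0 × 777.33 = 1554.65.
Adjust for 78% response: 1554.65 / 0.78 = 1993.15.
Round up → n = 1994 per group.

n = 1994 per group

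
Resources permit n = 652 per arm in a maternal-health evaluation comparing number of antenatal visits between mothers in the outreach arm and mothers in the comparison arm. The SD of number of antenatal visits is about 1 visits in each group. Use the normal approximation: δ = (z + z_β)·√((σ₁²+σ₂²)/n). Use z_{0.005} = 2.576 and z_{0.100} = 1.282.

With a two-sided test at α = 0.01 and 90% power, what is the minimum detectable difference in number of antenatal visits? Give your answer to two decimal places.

δ = (z_{α/2} + z_β) · √((σ₁²+σ₂²)/n)
  = (2.576 + 1.282) · √(2/652)
  = 3.858 · √0.00307
  = 3.858 · 0.0554
  = 0.2137

Minimum detectable difference ≈ 0.21 visits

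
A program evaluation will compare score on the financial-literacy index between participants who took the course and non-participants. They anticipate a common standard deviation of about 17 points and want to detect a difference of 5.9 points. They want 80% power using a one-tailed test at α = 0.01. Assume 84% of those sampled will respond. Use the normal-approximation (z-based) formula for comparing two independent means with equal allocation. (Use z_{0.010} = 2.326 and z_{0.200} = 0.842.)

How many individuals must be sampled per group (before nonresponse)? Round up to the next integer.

n = (z_α + z_β)² · (σ₁² + σ₂²) / δ²
  = (2.326 + 0.842)² · (2·17² = 578) / 5.9²
  = 10.0362 · 578 / 34.81
  = 166.65
Adjust for 84% response: 166.65 / 0.84 = 198.39.
Round up → n = 199 per group.

n = 199 per group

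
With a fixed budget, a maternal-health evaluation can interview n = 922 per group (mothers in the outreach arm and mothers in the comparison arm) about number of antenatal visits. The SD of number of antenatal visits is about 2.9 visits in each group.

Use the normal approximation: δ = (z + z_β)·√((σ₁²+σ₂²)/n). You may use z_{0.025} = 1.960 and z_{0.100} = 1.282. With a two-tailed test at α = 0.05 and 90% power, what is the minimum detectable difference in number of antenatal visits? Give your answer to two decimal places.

Minimum detectable difference ≈ 0.44 visits

δ = (z_{α/2} + z_β) · √((σ₁²+σ₂²)/n)
  = (1.960 + 1.282) · √(16.82/922)
  = 3.242 · √0.01824
  = 3.242 · 0.1351
  = 0.4379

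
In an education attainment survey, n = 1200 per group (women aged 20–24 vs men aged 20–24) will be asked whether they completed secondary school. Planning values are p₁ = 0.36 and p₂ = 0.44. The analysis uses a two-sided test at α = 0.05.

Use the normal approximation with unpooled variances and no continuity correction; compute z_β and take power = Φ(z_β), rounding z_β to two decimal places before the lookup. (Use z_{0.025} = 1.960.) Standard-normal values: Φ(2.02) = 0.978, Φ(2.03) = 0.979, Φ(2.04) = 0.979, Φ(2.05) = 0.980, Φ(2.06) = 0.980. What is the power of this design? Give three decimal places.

z_β = |p₁−p₂|·√(n/[p₁q₁+p₂q₂]) − z_{α/2}
    = 0.08 · √(1200/0.4768) − 1.960
    = 0.08 · 50.1675 − 1.960
    = 4.0134 − 1.960 = 2.0534 → 2.05
Power = Φ(2.05) = 0.980.

Power ≈ 0.980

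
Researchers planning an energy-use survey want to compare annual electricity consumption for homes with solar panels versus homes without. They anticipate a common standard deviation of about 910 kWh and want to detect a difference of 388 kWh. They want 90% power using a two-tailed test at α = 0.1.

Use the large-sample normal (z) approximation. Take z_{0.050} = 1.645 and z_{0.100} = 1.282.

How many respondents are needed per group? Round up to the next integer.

n = (z_{α/2} + z_β)² · (σ₁² + σ₂²) / δ²
  = (1.645 + 1.282)² · (2·910² = 1656200) / 388²
  = 8.5673 · 1656200 / 150544
  = 94.25
Round up → n = 95 per group.

n = 95 per group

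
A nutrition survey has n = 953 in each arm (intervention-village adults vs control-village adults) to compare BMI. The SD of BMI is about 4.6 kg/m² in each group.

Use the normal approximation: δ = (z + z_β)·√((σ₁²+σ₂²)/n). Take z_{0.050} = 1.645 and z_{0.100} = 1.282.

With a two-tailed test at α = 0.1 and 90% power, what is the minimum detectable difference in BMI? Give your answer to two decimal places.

δ = (z_{α/2} + z_β) · √((σ₁²+σ₂²)/n)
  = (1.645 + 1.282) · √(42.32/953)
  = 2.927 · √0.04441
  = 2.927 · 0.2107
  = 0.6168

Minimum detectable difference ≈ 0.62 kg/m²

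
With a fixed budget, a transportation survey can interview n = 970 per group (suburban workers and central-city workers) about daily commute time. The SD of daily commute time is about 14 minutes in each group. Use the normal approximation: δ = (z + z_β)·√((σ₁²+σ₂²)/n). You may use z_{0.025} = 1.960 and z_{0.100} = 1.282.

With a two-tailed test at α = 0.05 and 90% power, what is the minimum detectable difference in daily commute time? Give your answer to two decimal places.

Minimum detectable difference ≈ 2.06 minutes

δ = (z_{α/2} + z_β) · √((σ₁²+σ₂²)/n)
  = (1.960 + 1.282) · √(392/970)
  = 3.242 · √0.40412
  = 3.242 · 0.6357
  = 2.0610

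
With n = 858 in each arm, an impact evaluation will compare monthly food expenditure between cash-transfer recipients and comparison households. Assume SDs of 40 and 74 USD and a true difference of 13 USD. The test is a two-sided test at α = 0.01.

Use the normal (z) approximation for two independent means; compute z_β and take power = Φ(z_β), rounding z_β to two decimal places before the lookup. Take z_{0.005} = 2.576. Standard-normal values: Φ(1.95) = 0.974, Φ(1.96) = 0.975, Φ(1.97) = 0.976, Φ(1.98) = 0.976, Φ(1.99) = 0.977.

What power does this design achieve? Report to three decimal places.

Power ≈ 0.974

z_β = δ·√(n/(σ₁²+σ₂²)) − z_{α/2}
    = 13 · √(858/7076) − 2.576
    = 13 · 0.34822 − 2.576
    = 4.5268 − 2.576 = 1.9508 → 1.95
Power = Φ(1.95) = 0.974.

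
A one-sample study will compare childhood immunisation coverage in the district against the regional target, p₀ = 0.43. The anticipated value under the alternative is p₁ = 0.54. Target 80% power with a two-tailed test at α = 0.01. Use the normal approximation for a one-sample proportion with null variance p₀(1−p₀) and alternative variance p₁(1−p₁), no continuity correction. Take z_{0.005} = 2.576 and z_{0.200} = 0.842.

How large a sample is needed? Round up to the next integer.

n = 238

n = [z_{α/2}·√(p₀q₀) + z_β·√(p₁q₁)]² / (p₁ − p₀)²
  = [2.576·√(0.43·0.57) + 0.842·√(0.54·0.46)]² / (0.11)²
  = [2.576·0.4951 + 0.842·0.4984]² / 0.0121
  = [1.6950]² / 0.0121
  = 237.43
Round up → n = 238.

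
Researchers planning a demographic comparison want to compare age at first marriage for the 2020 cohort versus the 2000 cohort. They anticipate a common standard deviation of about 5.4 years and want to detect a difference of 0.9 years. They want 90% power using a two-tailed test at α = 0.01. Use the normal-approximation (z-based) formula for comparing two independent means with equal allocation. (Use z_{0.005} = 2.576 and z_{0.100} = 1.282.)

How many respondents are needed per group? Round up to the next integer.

n = 1072 per group

n = (z_{α/2} + z_β)² · (σ₁² + σ₂²) / δ²
  = (2.576 + 1.282)² · (2·5.4² = 58.32) / 0.9²
  = 14.8842 · 58.32 / 0.81
  = 1071.66
Round up → n = 1072 per group.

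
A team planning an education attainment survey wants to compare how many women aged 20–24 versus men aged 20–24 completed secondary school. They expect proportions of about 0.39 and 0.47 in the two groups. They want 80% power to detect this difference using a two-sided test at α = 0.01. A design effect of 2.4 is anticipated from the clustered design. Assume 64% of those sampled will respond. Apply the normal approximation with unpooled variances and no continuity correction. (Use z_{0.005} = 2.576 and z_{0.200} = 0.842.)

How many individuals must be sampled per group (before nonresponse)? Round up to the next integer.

n = 3334 per group

n = (z_{α/2} + z_β)² · [p₁(1−p₁) + p₂(1−p₂)] / (p₁ − p₂)²
  = (2.576 + 0.842)² · (0.39·0.61 + 0.47·0.53) / (-0.08)²
  = (3.418)² · (0.2379 + 0.2491) / 0.0064
  = 11.6827 · 0.4870 / 0.0064
  = 888.98
Design effect: 2.4 × 888.98 = 2133.56.
Adjust for 64% response: 2133.56 / 0.64 = 3333.68.
Round up → n = 3334 per group.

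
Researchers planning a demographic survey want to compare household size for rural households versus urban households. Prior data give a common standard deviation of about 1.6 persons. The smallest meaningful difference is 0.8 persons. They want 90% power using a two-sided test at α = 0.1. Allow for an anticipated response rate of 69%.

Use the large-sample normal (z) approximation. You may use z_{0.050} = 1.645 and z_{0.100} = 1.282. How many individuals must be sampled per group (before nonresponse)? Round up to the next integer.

n = 100 per group

n = (z_{α/2} + z_β)² · (σ₁² + σ₂²) / δ²
  = (1.645 + 1.282)² · (2·1.6² = 5.12) / 0.8²
  = 8.5673 · 5.12 / 0.64
  = 68.54
Adjust for 69% response: 68.54 / 0.69 = 99.33.
Round up → n = 100 per group.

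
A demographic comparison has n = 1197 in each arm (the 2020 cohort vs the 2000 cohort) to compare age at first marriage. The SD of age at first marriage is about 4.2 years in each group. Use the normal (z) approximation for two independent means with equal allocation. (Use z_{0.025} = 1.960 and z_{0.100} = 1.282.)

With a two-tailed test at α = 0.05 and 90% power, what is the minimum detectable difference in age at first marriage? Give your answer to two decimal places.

δ = (z_{α/2} + z_β) · √((σ₁²+σ₂²)/n)
  = (1.960 + 1.282) · √(35.28/1197)
  = 3.242 · √0.02947
  = 3.242 · 0.1717
  = 0.5566

Minimum detectable difference ≈ 0.56 years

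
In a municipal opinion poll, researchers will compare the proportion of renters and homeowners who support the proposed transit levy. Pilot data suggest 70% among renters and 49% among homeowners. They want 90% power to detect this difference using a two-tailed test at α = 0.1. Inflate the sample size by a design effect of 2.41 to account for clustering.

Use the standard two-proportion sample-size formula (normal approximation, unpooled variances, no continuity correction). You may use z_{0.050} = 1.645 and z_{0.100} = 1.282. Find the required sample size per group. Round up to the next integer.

n = 216 per group

n = (z_{α/2} + z_β)² · [p₁(1−p₁) + p₂(1−p₂)] / (p₁ − p₂)²
  = (1.645 + 1.282)² · (0.70·0.30 + 0.49·0.51) / (0.21)²
  = (2.927)² · (0.2100 + 0.2499) / 0.0441
  = 8.5673 · 0.4599 / 0.0441
  = 89.35
Design effect: 2.41 × 89.35 = 215.32.
Round up → n = 216 per group.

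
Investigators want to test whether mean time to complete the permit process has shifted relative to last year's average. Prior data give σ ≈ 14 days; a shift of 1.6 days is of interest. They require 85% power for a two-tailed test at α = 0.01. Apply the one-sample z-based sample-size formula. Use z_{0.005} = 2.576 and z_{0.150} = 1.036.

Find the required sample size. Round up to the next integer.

n = 999

n = (z_{α/2} + z_β)² · σ² / δ²
  = (2.576 + 1.036)² · 14² / 1.6²
  = 13.0465 · 196 / 2.56
  = 998.88
Round up → n = 999.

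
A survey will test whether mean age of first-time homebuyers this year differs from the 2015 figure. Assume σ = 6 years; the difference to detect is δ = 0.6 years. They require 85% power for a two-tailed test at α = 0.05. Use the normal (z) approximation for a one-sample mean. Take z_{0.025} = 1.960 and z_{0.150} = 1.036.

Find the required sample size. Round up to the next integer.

n = 898

n = (z_{α/2} + z_β)² · σ² / δ²
  = (1.960 + 1.036)² · 6² / 0.6²
  = 8.9760 · 36 / 0.36
  = 897.60
Round up → n = 898.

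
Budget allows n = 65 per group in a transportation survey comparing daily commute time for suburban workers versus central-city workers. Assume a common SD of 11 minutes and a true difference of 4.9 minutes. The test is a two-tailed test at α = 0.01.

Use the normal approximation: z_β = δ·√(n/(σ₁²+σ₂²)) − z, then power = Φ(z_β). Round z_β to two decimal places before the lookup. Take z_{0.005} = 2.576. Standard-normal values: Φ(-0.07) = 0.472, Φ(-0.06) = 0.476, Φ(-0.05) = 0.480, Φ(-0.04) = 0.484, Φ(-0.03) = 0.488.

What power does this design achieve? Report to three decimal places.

Power ≈ 0.484

z_β = δ·√(n/(σ₁²+σ₂²)) − z_{α/2}
    = 4.9 · √(65/242) − 2.576
    = 4.9 · 0.51826 − 2.576
    = 2.5395 − 2.576 = -0.0365 → -0.04
Power = Φ(-0.04) = 0.484.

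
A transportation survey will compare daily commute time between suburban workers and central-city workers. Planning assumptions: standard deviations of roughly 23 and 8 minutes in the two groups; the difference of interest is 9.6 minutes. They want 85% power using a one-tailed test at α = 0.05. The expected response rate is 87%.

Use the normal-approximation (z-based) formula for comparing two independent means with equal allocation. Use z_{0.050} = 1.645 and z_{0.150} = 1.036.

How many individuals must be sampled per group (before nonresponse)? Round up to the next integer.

n = (z_α + z_β)² · (σ₁² + σ₂²) / δ²
  = (1.645 + 1.036)² · (23² + 8² = 593) / 9.6²
  = 7.1878 · 593 / 92.16
  = 46.25
Adjust for 87% response: 46.25 / 0.87 = 53.16.
Round up → n = 54 per group.

n = 54 per group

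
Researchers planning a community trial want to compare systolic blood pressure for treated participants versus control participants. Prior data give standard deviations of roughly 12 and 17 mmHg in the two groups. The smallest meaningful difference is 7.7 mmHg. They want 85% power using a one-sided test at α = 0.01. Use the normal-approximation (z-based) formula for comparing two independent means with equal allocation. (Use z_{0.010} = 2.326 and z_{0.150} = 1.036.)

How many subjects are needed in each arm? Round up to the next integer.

n = (z_α + z_β)² · (σ₁² + σ₂²) / δ²
  = (2.326 + 1.036)² · (12² + 17² = 433) / 7.7²
  = 11.3030 · 433 / 59.29
  = 82.55
Round up → n = 83 per group.

n = 83 per group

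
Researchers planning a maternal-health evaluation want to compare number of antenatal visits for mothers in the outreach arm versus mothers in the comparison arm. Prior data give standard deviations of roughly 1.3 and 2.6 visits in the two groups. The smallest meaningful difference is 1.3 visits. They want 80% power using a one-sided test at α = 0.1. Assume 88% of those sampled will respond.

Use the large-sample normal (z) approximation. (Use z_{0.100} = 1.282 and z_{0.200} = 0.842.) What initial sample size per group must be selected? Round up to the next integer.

n = (z_α + z_β)² · (σ₁² + σ₂²) / δ²
  = (1.282 + 0.842)² · (1.3² + 2.6² = 8.45) / 1.3²
  = 4.5114 · 8.45 / 1.69
  = 22.56
Adjust for 88% response: 22.56 / 0.88 = 25.63.
Round up → n = 26 per group.

n = 26 per group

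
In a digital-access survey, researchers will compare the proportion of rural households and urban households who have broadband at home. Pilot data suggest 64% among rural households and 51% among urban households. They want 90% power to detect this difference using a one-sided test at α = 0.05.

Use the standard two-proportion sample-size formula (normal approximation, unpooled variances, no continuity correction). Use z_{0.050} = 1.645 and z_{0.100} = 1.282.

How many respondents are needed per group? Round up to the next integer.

n = 244 per group

n = (z_α + z_β)² · [p₁(1−p₁) + p₂(1−p₂)] / (p₁ − p₂)²
  = (1.645 + 1.282)² · (0.64·0.36 + 0.51·0.49) / (0.13)²
  = (2.927)² · (0.2304 + 0.2499) / 0.0169
  = 8.5673 · 0.4803 / 0.0169
  = 243.48
Round up → n = 244 per group.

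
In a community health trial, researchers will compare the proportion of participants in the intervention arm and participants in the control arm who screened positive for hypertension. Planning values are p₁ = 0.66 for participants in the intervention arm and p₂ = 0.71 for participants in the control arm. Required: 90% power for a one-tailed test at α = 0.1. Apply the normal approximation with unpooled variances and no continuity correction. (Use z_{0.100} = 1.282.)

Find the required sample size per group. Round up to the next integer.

n = (z_α + z_β)² · [p₁(1−p₁) + p₂(1−p₂)] / (p₁ − p₂)²
  = (1.282 + 1.282)² · (0.66·0.34 + 0.71·0.29) / (-0.05)²
  = (2.564)² · (0.2244 + 0.2059) / 0.0025
  = 6.5741 · 0.4303 / 0.0025
  = 1131.53
Round up → n = 1132 per group.

n = 1132 per group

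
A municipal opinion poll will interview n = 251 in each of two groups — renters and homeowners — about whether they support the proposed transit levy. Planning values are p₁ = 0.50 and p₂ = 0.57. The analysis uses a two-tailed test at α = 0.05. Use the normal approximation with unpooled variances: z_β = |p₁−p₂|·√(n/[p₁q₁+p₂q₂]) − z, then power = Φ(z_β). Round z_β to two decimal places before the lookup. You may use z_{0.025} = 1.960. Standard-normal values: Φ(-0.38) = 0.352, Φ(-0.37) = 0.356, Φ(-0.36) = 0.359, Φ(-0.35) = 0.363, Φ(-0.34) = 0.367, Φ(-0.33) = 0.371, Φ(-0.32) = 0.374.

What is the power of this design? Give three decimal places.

Power ≈ 0.352

z_β = |p₁−p₂|·√(n/[p₁q₁+p₂q₂]) − z_{α/2}
    = 0.07 · √(251/0.4951) − 1.960
    = 0.07 · 22.5160 − 1.960
    = 1.5761 − 1.960 = -0.3839 → -0.38
Power = Φ(-0.38) = 0.352.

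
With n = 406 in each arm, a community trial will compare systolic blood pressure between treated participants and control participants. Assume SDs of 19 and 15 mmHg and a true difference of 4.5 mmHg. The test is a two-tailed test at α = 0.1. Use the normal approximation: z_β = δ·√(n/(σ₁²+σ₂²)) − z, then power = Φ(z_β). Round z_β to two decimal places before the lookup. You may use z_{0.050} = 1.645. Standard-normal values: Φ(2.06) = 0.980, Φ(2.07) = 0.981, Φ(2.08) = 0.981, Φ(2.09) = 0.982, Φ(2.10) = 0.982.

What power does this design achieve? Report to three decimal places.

z_β = δ·√(n/(σ₁²+σ₂²)) − z_{α/2}
    = 4.5 · √(406/586) − 1.645
    = 4.5 · 0.83237 − 1.645
    = 3.7456 − 1.645 = 2.1006 → 2.10
Power = Φ(2.10) = 0.982.

Power ≈ 0.982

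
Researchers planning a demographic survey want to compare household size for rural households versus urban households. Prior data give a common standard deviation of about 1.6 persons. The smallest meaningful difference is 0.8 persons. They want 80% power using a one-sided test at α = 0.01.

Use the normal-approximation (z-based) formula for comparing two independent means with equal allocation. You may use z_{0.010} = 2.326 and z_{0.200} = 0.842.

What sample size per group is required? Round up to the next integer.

n = 81 per group

n = (z_α + z_β)² · (σ₁² + σ₂²) / δ²
  = (2.326 + 0.842)² · (2·1.6² = 5.12) / 0.8²
  = 10.0362 · 5.12 / 0.64
  = 80.29
Round up → n = 81 per group.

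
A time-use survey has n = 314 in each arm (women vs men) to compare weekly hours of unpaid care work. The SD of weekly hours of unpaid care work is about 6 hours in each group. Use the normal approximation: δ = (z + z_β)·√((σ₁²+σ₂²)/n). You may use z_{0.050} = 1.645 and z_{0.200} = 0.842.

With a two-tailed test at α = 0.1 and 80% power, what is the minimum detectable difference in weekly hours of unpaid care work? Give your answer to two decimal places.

Minimum detectable difference ≈ 1.19 hours

δ = (z_{α/2} + z_β) · √((σ₁²+σ₂²)/n)
  = (1.645 + 0.842) · √(72/314)
  = 2.487 · √0.2293
  = 2.487 · 0.4789
  = 1.1909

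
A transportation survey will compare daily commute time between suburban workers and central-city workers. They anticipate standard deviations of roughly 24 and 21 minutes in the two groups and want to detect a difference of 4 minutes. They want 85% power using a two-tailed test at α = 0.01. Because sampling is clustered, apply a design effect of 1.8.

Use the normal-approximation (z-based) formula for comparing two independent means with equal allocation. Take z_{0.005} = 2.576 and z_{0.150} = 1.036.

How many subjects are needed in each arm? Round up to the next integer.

n = (z_{α/2} + z_β)² · (σ₁² + σ₂²) / δ²
  = (2.576 + 1.036)² · (24² + 21² = 1017) / 4²
  = 13.0465 · 1017 / 16
  = 829.27
Design effect: 1.8 × 829.27 = 1492.69.
Round up → n = 1493 per group.

n = 1493 per group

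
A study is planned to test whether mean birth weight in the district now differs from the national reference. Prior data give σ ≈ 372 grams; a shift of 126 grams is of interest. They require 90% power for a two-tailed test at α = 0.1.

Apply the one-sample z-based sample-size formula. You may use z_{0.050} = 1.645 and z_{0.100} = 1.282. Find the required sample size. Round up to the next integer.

n = 75

n = (z_{α/2} + z_β)² · σ² / δ²
  = (1.645 + 1.282)² · 372² / 126²
  = 8.5673 · 138384 / 15876
  = 74.68
Round up → n = 75.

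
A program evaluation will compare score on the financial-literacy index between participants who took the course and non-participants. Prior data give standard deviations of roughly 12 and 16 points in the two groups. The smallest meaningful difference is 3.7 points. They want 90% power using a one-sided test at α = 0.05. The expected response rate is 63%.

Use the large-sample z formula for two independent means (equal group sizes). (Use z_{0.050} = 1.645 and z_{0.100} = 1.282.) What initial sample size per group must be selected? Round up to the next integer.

n = 398 per group

n = (z_α + z_β)² · (σ₁² + σ₂²) / δ²
  = (1.645 + 1.282)² · (12² + 16² = 400) / 3.7²
  = 8.5673 · 400 / 13.69
  = 250.32
Adjust for 63% response: 250.32 / 0.63 = 397.34.
Round up → n = 398 per group.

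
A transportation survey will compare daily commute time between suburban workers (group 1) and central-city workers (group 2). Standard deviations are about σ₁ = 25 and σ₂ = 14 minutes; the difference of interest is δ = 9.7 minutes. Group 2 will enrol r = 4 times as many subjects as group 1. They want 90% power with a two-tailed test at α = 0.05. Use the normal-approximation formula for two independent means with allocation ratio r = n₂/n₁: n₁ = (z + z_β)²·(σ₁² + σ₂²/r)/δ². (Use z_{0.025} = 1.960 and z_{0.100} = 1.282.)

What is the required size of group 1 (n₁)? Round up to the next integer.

n₁ = (z_{α/2} + z_β)² · (σ₁² + σ₂²/r) / δ²
   = (1.960 + 1.282)² · (25² + 14²/4) / 9.7²
   = 10.5106 · (625 + 49) / 94.09
   = 10.5106 · 674 / 94.09
   = 75.29
Round up → n₁ = 76; n₂ = r·n₁ = 4 × 76 = 304.

n₁ = 76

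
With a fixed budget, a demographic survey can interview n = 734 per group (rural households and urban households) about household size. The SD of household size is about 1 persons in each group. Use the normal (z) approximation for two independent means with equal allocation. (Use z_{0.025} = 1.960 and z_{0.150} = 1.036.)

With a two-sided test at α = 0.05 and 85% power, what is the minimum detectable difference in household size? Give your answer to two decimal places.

δ = (z_{α/2} + z_β) · √((σ₁²+σ₂²)/n)
  = (1.960 + 1.036) · √(2/734)
  = 2.996 · √0.00272
  = 2.996 · 0.0522
  = 0.1564

Minimum detectable difference ≈ 0.16 persons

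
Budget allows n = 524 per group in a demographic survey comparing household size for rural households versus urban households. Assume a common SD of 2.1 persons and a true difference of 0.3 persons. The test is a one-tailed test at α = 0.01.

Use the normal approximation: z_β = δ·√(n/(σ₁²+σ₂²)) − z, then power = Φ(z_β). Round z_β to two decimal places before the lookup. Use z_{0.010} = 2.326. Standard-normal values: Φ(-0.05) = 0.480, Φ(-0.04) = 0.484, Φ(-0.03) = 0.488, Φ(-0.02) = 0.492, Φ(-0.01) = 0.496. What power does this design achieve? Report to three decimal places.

z_β = δ·√(n/(σ₁²+σ₂²)) − z_α
    = 0.3 · √(524/8.82) − 2.326
    = 0.3 · 7.70782 − 2.326
    = 2.3123 − 2.326 = -0.0137 → -0.01
Power = Φ(-0.01) = 0.496.

Power ≈ 0.496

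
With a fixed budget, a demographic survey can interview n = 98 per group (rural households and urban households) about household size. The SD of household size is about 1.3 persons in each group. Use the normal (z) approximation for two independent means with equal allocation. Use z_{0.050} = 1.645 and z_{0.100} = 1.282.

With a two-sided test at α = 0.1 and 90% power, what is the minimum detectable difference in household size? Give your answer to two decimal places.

δ = (z_{α/2} + z_β) · √((σ₁²+σ₂²)/n)
  = (1.645 + 1.282) · √(3.38/98)
  = 2.927 · √0.03449
  = 2.927 · 0.1857
  = 0.5436

Minimum detectable difference ≈ 0.54 persons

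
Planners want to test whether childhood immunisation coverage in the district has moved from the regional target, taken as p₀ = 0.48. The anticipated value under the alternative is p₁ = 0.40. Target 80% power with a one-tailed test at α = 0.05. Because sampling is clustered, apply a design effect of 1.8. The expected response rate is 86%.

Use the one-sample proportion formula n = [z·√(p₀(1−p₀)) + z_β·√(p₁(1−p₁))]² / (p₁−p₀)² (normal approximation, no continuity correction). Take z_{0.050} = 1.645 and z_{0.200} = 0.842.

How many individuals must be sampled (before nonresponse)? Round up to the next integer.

n = 499

n = [z_α·√(p₀q₀) + z_β·√(p₁q₁)]² / (p₁ − p₀)²
  = [1.645·√(0.48·0.52) + 0.842·√(0.40·0.60)]² / (-0.08)²
  = [1.645·0.4996 + 0.842·0.4899]² / 0.0064
  = [1.2343]² / 0.0064
  = 238.06
Design effect: 1.8 × 238.06 = 428.51.
Adjust for 86% response: 428.51 / 0.86 = 498.27.
Round up → n = 499.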